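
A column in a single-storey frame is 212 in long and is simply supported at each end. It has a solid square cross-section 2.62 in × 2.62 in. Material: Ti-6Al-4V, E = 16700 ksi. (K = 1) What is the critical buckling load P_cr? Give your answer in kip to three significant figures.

I = a⁴/12 = 2.62⁴/12 = 3.927 in⁴
Effective length L_e = K·L = 1 × 212 = 212.0 in
P_cr = π²EI / L_e² = π² × 16700×10³ × 3.927 / 212.0² = 1.440×10^4 lb

P_cr ≈ 14.4 kip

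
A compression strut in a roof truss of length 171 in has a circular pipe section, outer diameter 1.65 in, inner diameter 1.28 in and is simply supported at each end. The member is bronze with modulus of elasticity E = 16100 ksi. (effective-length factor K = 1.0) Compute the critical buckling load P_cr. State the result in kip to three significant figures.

d_o = 1.65 in, d_i = 1.28 in
I = π(d_o⁴ − d_i⁴)/64 = π(1.65⁴ − 1.280⁴)/64 = 0.2321 in⁴
Effective length L_e = K·L = 1 × 171 = 171.0 in
P_cr = π²EI / L_e² = π² × 16100×10³ × 0.2321 / 171.0² = 1.261×10^3 lb

P_cr ≈ 1.26 kip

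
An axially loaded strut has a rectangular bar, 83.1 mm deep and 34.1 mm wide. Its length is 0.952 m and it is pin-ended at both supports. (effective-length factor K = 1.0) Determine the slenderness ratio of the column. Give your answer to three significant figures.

Buckling occurs about the weak axis: I_min = h·b³/12 with b = 34.1 mm (the shorter side).
I_min = 83.1×34.1³/12 = 2.746×10^5 mm⁴
A = 2.834×10^3 mm²;  r_min = √(I/A) = √(2.746×10^5/2.834×10^3) = 9.844 mm
L_e = K·L = 1 × 0.952 m = 0.9520 m = 952.00 mm
λ = L_e / r_min = 952.00 / 9.844 = 96.7

λ ≈ 96.7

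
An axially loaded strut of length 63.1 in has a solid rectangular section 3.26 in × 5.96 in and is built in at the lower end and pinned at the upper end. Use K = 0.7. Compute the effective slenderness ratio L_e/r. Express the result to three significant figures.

For a rectangle r_min = b/√12 = 3.26/√12 = 0.9411 in
L_e = K·L = 0.7 × 63.1 = 44.17 in
λ = L_e / r_min = 44.170 / 0.9411 = 46.9

λ ≈ 46.9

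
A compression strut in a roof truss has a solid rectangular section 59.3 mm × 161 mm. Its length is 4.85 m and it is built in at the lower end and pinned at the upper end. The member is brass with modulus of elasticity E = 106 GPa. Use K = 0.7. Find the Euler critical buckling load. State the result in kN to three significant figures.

P_cr ≈ 254 kN

Buckling occurs about the weak axis: I_min = h·b³/12 with b = 59.3 mm (the shorter side).
I_min = 161×59.3³/12 = 2.798×10^6 mm⁴
I = 2.798×10^6 mm⁴ = 2.798×10^-6 m⁴
Effective length L_e = K·L = 0.7 × 4.85 = 3.395 m
P_cr = π²EI / L_e² = π² × 106×10⁹ × 2.798×10^-6 / 3.395² = 2.539×10^5 N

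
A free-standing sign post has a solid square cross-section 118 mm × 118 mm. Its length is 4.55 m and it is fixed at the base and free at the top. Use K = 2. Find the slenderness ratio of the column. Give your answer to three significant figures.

For a square r = a/√12 = 118/√12 = 34.06 mm
L_e = K·L = 2 × 4.55 m = 9.100 m = 9100.0 mm
λ = L_e / r_min = 9100.0 / 34.06 = 267

λ ≈ 267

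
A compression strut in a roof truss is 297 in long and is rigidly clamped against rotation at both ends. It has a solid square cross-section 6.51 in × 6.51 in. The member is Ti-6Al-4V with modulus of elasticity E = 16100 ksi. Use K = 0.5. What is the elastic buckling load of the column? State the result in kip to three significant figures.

P_cr ≈ 1080 kip

I = a⁴/12 = 6.51⁴/12 = 149.7 in⁴
Effective length L_e = K·L = 0.5 × 297 = 148.5 in
P_cr = π²EI / L_e² = π² × 16100×10³ × 149.7 / 148.5² = 1.078×10^6 lb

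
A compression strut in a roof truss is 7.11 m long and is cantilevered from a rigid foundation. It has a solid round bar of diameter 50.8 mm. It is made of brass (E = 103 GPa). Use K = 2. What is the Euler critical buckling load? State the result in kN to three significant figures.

P_cr ≈ 1.64 kN

I = πd⁴/64 = π×50.8⁴/64 = 3.269×10^5 mm⁴
I = 3.269×10^5 mm⁴ = 3.269×10^-7 m⁴
Effective length L_e = K·L = 2 × 7.11 = 14.22 m
P_cr = π²EI / L_e² = π² × 103×10⁹ × 3.269×10^-7 / 14.22² = 1.643×10^3 N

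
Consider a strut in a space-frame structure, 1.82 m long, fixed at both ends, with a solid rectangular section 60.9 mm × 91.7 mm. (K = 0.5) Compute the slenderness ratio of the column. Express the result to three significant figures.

λ ≈ 51.8

For a rectangle r_min = b/√12 = 60.9/√12 = 17.58 mm
L_e = K·L = 0.5 × 1.82 m = 0.9100 m = 910.00 mm
λ = L_e / r_min = 910.00 / 17.58 = 51.8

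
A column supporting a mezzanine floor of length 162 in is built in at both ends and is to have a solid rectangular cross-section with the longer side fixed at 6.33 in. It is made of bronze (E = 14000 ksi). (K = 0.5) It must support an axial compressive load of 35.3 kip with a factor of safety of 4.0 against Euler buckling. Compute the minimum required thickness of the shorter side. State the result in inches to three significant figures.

Required P_cr = n·P = 4.0 × 35.3 = 141.2 kip
L_e = K·L = 0.5 × 162 = 81.00 in
Required I = P_cr·L_e²/(π²E) = 1.412×10^5 × 81.00² / (π² × 1.40×10^7) = 6.705 in⁴
Rectangle, weak axis: I_min = h·b³/12 with h = 6.33 in fixed  ⇒  b = (12I/h)^(1/3) = 2.33 in

b ≈ 2.33 in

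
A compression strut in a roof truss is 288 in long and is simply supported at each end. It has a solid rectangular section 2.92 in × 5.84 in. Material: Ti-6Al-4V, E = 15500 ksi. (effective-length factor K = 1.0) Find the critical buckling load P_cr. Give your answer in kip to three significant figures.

P_cr ≈ 22.3 kip

Buckling occurs about the weak axis: I_min = h·b³/12 with b = 2.92 in (the shorter side).
I_min = 5.84×2.92³/12 = 12.12 in⁴
Effective length L_e = K·L = 1 × 288 = 288.0 in
P_cr = π²EI / L_e² = π² × 15500×10³ × 12.12 / 288.0² = 2.235×10^4 lb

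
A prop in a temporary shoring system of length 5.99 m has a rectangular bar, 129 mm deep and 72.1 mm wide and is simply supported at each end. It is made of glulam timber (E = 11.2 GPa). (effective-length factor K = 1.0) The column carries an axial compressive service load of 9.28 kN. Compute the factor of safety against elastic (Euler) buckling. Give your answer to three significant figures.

n ≈ 1.34

Buckling occurs about the weak axis: I_min = h·b³/12 with b = 72.1 mm (the shorter side).
I_min = 129×72.1³/12 = 4.029×10^6 mm⁴
I = 4.029×10^6 mm⁴ = 4.029×10^-6 m⁴
Effective length L_e = K·L = 1 × 5.99 = 5.990 m
P_cr = π²EI / L_e² = π² × 11.2×10⁹ × 4.029×10^-6 / 5.990² = 1.241×10^4 N
Factor of safety n = P_cr / P = 12.413 / 9.28 = 1.34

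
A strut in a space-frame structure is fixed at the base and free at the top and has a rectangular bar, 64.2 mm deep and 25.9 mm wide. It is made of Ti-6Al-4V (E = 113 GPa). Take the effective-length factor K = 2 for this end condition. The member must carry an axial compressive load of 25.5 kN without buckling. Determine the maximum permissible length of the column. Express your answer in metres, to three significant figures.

L_max ≈ 1.01 m

Buckling occurs about the weak axis: I_min = h·b³/12 with b = 25.9 mm (the shorter side).
I_min = 64.2×25.9³/12 = 9.295×10^4 mm⁴
I = 9.295×10^-8 m⁴
At the buckling limit P_cr = P = 2.550×10^4 N
From P_cr = π²EI/(K·L)²:  L = (1/K)·√(π²EI/P_cr) = (1/2)·√(π²×1.13×10^11×9.295×10^-8/2.550×10^4)
L = 1.01 m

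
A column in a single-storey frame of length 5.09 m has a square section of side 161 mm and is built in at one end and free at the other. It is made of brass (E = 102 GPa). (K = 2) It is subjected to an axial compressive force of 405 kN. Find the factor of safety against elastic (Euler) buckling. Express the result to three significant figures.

I = a⁴/12 = 161⁴/12 = 5.599×10^7 mm⁴
I = 5.599×10^7 mm⁴ = 5.599×10^-5 m⁴
Effective length L_e = K·L = 2 × 5.09 = 10.18 m
P_cr = π²EI / L_e² = π² × 102×10⁹ × 5.599×10^-5 / 10.18² = 5.439×10^5 N
Factor of safety n = P_cr / P = 543.91 / 405 = 1.34

n ≈ 1.34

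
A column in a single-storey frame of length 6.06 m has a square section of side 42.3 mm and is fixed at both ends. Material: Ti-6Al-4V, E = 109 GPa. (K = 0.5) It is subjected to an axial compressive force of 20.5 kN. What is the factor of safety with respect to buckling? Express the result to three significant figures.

I = a⁴/12 = 42.3⁴/12 = 2.668×10^5 mm⁴
I = 2.668×10^5 mm⁴ = 2.668×10^-7 m⁴
Effective length L_e = K·L = 0.5 × 6.06 = 3.030 m
P_cr = π²EI / L_e² = π² × 109×10⁹ × 2.668×10^-7 / 3.030² = 3.126×10^4 N
Factor of safety n = P_cr / P = 31.262 / 20.5 = 1.52

n ≈ 1.52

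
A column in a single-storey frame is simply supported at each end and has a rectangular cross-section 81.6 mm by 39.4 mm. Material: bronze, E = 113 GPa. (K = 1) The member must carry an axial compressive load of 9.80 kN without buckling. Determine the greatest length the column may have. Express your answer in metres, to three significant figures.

L_max ≈ 6.88 m

Buckling occurs about the weak axis: I_min = h·b³/12 with b = 39.4 mm (the shorter side).
I_min = 81.6×39.4³/12 = 4.159×10^5 mm⁴
I = 4.159×10^-7 m⁴
At the buckling limit P_cr = P = 9.800×10^3 N
From P_cr = π²EI/(K·L)²:  L = (1/K)·√(π²EI/P_cr) = (1/1)·√(π²×1.13×10^11×4.159×10^-7/9.800×10^3)
L = 6.88 m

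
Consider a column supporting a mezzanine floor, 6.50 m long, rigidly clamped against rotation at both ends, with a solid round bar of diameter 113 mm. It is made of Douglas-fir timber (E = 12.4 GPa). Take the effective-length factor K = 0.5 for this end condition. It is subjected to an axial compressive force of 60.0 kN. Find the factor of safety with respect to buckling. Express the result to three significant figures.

n ≈ 1.55

I = πd⁴/64 = π×113⁴/64 = 8.004×10^6 mm⁴
I = 8.004×10^6 mm⁴ = 8.004×10^-6 m⁴
Effective length L_e = K·L = 0.5 × 6.50 = 3.250 m
P_cr = π²EI / L_e² = π² × 12.4×10⁹ × 8.004×10^-6 / 3.250² = 9.273×10^4 N
Factor of safety n = P_cr / P = 92.734 / 60.0 = 1.55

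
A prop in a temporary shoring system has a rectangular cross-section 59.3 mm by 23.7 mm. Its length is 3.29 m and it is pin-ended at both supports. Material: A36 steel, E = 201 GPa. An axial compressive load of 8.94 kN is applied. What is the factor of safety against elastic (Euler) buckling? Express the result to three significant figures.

n ≈ 1.35

Buckling occurs about the weak axis: I_min = h·b³/12 with b = 23.7 mm (the shorter side).
I_min = 59.3×23.7³/12 = 6.578×10^4 mm⁴
I = 6.578×10^4 mm⁴ = 6.578×10^-8 m⁴
Effective length L_e = K·L = 1 × 3.29 = 3.290 m
P_cr = π²EI / L_e² = π² × 201×10⁹ × 6.578×10^-8 / 3.290² = 1.206×10^4 N
Factor of safety n = P_cr / P = 12.057 / 8.94 = 1.35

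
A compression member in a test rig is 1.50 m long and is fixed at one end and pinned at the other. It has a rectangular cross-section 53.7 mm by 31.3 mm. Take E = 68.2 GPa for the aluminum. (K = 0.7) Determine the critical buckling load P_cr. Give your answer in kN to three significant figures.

P_cr ≈ 83.8 kN

Buckling occurs about the weak axis: I_min = h·b³/12 with b = 31.3 mm (the shorter side).
I_min = 53.7×31.3³/12 = 1.372×10^5 mm⁴
I = 1.372×10^5 mm⁴ = 1.372×10^-7 m⁴
Effective length L_e = K·L = 0.7 × 1.50 = 1.050 m
P_cr = π²EI / L_e² = π² × 68.2×10⁹ × 1.372×10^-7 / 1.050² = 8.378×10^4 N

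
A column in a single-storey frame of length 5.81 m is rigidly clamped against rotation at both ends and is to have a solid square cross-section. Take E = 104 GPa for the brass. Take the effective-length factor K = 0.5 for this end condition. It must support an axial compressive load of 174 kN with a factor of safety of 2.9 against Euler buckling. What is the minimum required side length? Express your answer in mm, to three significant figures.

a ≈ 84.0 mm

Required P_cr = n·P = 2.9 × 174 = 504.6 kN
L_e = K·L = 0.5 × 5.81 = 2.905 m
Required I = P_cr·L_e²/(π²E) = 5.046×10^5 × 2.905² / (π² × 1.04×10^11) = 4.149×10^-6 m⁴
I_req = 4.149×10^6 mm⁴
Solid square: I = a⁴/12  ⇒  a = (12I)^(1/4) = (12×4.149×10^6)^(1/4) = 84.0 mm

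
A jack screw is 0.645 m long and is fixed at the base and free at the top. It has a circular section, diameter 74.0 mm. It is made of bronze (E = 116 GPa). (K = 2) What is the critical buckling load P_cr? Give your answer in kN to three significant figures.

P_cr ≈ 1010 kN

I = πd⁴/64 = π×74.0⁴/64 = 1.472×10^6 mm⁴
I = 1.472×10^6 mm⁴ = 1.472×10^-6 m⁴
Effective length L_e = K·L = 2 × 0.645 = 1.290 m
P_cr = π²EI / L_e² = π² × 116×10⁹ × 1.472×10^-6 / 1.290² = 1.013×10^6 N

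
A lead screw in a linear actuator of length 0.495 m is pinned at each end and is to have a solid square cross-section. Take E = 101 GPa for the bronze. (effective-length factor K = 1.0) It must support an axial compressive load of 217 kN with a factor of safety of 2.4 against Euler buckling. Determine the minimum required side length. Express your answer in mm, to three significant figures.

a ≈ 35.2 mm

Required P_cr = n·P = 2.4 × 217 = 520.8 kN
L_e = K·L = 1 × 0.495 = 0.4950 m
Required I = P_cr·L_e²/(π²E) = 5.208×10^5 × 0.4950² / (π² × 1.01×10^11) = 1.280×10^-7 m⁴
I_req = 1.280×10^5 mm⁴
Solid square: I = a⁴/12  ⇒  a = (12I)^(1/4) = (12×1.280×10^5)^(1/4) = 35.2 mm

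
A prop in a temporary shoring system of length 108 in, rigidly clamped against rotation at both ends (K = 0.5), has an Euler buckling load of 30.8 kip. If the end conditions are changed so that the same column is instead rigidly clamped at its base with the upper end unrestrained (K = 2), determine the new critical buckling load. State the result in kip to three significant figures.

P_cr ≈ 1.92 kip

P_cr ∝ 1/K², so P_cr,new = P_cr,old × (K_old/K_new)² = 30.8 × (0.5/2)²
= 30.8 × 0.06250 = 1.92 kip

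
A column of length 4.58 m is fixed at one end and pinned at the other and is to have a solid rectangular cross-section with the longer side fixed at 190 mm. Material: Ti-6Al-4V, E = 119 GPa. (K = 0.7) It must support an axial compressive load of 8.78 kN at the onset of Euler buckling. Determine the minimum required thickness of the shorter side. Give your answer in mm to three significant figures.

L_e = K·L = 0.7 × 4.58 = 3.206 m
Required I = P_cr·L_e²/(π²E) = 8.780×10^3 × 3.206² / (π² × 1.19×10^11) = 7.684×10^-8 m⁴
I_req = 7.684×10^4 mm⁴
Rectangle, weak axis: I_min = h·b³/12 with h = 190 mm fixed  ⇒  b = (12I/h)^(1/3) = 16.9 mm

b ≈ 16.9 mm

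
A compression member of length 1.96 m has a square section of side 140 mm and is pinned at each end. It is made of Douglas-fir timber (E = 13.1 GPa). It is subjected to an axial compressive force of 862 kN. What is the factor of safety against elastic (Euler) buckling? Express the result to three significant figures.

I = a⁴/12 = 140⁴/12 = 3.201×10^7 mm⁴
I = 3.201×10^7 mm⁴ = 3.201×10^-5 m⁴
Effective length L_e = K·L = 1 × 1.96 = 1.960 m
P_cr = π²EI / L_e² = π² × 13.1×10⁹ × 3.201×10^-5 / 1.960² = 1.077×10^6 N
Factor of safety n = P_cr / P = 1077.4 / 862 = 1.25

n ≈ 1.25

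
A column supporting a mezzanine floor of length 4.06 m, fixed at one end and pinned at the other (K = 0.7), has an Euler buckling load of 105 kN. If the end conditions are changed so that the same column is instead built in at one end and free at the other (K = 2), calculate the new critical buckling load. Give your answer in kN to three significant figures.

P_cr ≈ 12.9 kN

P_cr ∝ 1/K², so P_cr,new = P_cr,old × (K_old/K_new)² = 105 × (0.7/2)²
= 105 × 0.1225 = 12.9 kN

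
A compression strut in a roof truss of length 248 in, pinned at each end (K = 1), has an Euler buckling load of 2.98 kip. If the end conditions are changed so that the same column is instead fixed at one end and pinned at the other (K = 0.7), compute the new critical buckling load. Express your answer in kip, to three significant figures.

P_cr ∝ 1/K², so P_cr,new = P_cr,old × (K_old/K_new)² = 2.98 × (1/0.7)²
= 2.98 × 2.041 = 6.08 kip

P_cr ≈ 6.08 kip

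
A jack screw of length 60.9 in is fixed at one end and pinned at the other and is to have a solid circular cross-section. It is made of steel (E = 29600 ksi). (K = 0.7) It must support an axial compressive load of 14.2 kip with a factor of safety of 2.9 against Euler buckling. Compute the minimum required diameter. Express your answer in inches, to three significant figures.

Required P_cr = n·P = 2.9 × 14.2 = 41.18 kip
L_e = K·L = 0.7 × 60.9 = 42.63 in
Required I = P_cr·L_e²/(π²E) = 4.118×10^4 × 42.63² / (π² × 2.96×10^7) = 0.2562 in⁴
Solid circle: I = πd⁴/64  ⇒  d = (64I/π)^(1/4) = (64×0.2562/π)^(1/4) = 1.51 in

d ≈ 1.51 in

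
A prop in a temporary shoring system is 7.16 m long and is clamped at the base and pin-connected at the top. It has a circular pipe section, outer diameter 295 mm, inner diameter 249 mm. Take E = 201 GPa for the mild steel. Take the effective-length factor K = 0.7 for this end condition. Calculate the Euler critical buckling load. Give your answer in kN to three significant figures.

P_cr ≈ 14500 kN

d_o = 295 mm, d_i = 249 mm
I = π(d_o⁴ − d_i⁴)/64 = π(295⁴ − 249.0⁴)/64 = 1.831×10^8 mm⁴
I = 1.831×10^8 mm⁴ = 1.831×10^-4 m⁴
Effective length L_e = K·L = 0.7 × 7.16 = 5.012 m
P_cr = π²EI / L_e² = π² × 201×10⁹ × 1.831×10^-4 / 5.012² = 1.446×10^7 N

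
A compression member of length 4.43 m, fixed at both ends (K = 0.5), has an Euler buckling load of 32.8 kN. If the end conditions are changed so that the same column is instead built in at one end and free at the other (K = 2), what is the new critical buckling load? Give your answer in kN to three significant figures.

P_cr ≈ 2.05 kN

P_cr ∝ 1/K², so P_cr,new = P_cr,old × (K_old/K_new)² = 32.8 × (0.5/2)²
= 32.8 × 0.06250 = 2.05 kN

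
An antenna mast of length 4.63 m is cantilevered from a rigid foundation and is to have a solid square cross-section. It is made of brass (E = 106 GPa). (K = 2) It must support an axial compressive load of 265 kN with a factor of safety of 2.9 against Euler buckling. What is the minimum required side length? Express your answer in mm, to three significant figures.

Required P_cr = n·P = 2.9 × 265 = 768.5 kN
L_e = K·L = 2 × 4.63 = 9.260 m
Required I = P_cr·L_e²/(π²E) = 7.685×10^5 × 9.260² / (π² × 1.06×10^11) = 6.299×10^-5 m⁴
I_req = 6.299×10^7 mm⁴
Solid square: I = a⁴/12  ⇒  a = (12I)^(1/4) = (12×6.299×10^7)^(1/4) = 166 mm

a ≈ 166 mm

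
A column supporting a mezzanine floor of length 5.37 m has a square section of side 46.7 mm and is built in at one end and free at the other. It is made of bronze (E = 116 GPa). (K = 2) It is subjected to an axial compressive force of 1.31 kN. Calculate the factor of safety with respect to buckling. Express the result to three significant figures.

n ≈ 3.00

I = a⁴/12 = 46.7⁴/12 = 3.964×10^5 mm⁴
I = 3.964×10^5 mm⁴ = 3.964×10^-7 m⁴
Effective length L_e = K·L = 2 × 5.37 = 10.74 m
P_cr = π²EI / L_e² = π² × 116×10⁹ × 3.964×10^-7 / 10.74² = 3.934×10^3 N
Factor of safety n = P_cr / P = 3.9340 / 1.31 = 3.00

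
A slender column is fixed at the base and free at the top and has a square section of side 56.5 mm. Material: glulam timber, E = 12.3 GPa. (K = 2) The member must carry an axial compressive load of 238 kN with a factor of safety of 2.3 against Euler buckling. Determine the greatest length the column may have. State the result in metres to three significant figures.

L_max ≈ 0.217 m

I = a⁴/12 = 56.5⁴/12 = 8.492×10^5 mm⁴
I = 8.492×10^-7 m⁴
Required critical load P_cr = n·P = 2.3 × 238 = 547.4 kN = 5.474×10^5 N
From P_cr = π²EI/(K·L)²:  L = (1/K)·√(π²EI/P_cr) = (1/2)·√(π²×1.23×10^10×8.492×10^-7/5.474×10^5)
L = 0.217 m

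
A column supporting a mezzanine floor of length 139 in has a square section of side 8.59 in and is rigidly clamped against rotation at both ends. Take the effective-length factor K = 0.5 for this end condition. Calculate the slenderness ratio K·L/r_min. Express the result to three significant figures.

I = a⁴/12 = 8.59⁴/12 = 453.7 in⁴
A = 73.79 in²;  r_min = √(I/A) = √(453.7/73.79) = 2.480 in
L_e = K·L = 0.5 × 139 = 69.50 in
λ = L_e / r_min = 69.500 / 2.480 = 28.0

λ ≈ 28.0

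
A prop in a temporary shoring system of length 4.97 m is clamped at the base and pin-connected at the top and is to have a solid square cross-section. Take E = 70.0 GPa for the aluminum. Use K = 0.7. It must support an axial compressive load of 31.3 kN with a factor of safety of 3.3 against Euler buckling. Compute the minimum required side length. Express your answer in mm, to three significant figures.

Required P_cr = n·P = 3.3 × 31.3 = 103.3 kN
L_e = K·L = 0.7 × 4.97 = 3.479 m
Required I = P_cr·L_e²/(π²E) = 1.033×10^5 × 3.479² / (π² × 7.00×10^10) = 1.810×10^-6 m⁴
I_req = 1.810×10^6 mm⁴
Solid square: I = a⁴/12  ⇒  a = (12I)^(1/4) = (12×1.810×10^6)^(1/4) = 68.3 mm

a ≈ 68.3 mm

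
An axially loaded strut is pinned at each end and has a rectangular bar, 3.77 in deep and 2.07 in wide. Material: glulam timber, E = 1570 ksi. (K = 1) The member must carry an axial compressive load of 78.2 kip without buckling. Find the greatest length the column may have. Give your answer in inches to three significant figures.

L_max ≈ 23.5 in

Buckling occurs about the weak axis: I_min = h·b³/12 with b = 2.07 in (the shorter side).
I_min = 3.77×2.07³/12 = 2.787 in⁴
At the buckling limit P_cr = P = 7.820×10^4 lb
From P_cr = π²EI/(K·L)²:  L = (1/K)·√(π²EI/P_cr) = (1/1)·√(π²×1.57×10^6×2.787/7.820×10^4)
L = 23.5 in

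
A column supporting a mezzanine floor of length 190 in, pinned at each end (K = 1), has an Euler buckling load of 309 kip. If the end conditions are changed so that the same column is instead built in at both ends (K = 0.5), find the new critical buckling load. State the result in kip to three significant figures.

P_cr ≈ 1240 kip

P_cr ∝ 1/K², so P_cr,new = P_cr,old × (K_old/K_new)² = 309 × (1/0.5)²
= 309 × 4.000 = 1240 kip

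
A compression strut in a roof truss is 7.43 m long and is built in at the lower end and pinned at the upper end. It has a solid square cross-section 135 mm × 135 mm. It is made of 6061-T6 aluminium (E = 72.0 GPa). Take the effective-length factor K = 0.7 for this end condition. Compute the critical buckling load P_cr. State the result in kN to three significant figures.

P_cr ≈ 727 kN

I = a⁴/12 = 135⁴/12 = 2.768×10^7 mm⁴
I = 2.768×10^7 mm⁴ = 2.768×10^-5 m⁴
Effective length L_e = K·L = 0.7 × 7.43 = 5.201 m
P_cr = π²EI / L_e² = π² × 72.0×10⁹ × 2.768×10^-5 / 5.201² = 7.271×10^5 N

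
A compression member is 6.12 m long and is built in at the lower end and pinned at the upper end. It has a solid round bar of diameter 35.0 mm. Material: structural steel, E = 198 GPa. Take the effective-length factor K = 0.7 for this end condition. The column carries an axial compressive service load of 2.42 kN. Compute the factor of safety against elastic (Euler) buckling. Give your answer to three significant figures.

n ≈ 3.24

I = πd⁴/64 = π×35.0⁴/64 = 7.366×10^4 mm⁴
I = 7.366×10^4 mm⁴ = 7.366×10^-8 m⁴
Effective length L_e = K·L = 0.7 × 6.12 = 4.284 m
P_cr = π²EI / L_e² = π² × 198×10⁹ × 7.366×10^-8 / 4.284² = 7.843×10^3 N
Factor of safety n = P_cr / P = 7.8435 / 2.42 = 3.24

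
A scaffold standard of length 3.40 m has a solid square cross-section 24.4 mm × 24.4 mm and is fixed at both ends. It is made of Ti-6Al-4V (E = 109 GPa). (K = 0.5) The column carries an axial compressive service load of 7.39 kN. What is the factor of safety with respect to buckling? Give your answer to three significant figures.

n ≈ 1.49

I = a⁴/12 = 24.4⁴/12 = 2.954×10^4 mm⁴
I = 2.954×10^4 mm⁴ = 2.954×10^-8 m⁴
Effective length L_e = K·L = 0.5 × 3.40 = 1.700 m
P_cr = π²EI / L_e² = π² × 109×10⁹ × 2.954×10^-8 / 1.700² = 1.100×10^4 N
Factor of safety n = P_cr / P = 10.995 / 7.39 = 1.49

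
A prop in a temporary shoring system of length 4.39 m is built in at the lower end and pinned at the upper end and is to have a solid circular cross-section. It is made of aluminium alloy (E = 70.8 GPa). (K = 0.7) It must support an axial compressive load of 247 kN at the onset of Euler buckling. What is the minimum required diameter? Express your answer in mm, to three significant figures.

L_e = K·L = 0.7 × 4.39 = 3.073 m
Required I = P_cr·L_e²/(π²E) = 2.470×10^5 × 3.073² / (π² × 7.08×10^10) = 3.338×10^-6 m⁴
I_req = 3.338×10^6 mm⁴
Solid circle: I = πd⁴/64  ⇒  d = (64I/π)^(1/4) = (64×3.338×10^6/π)^(1/4) = 90.8 mm

d ≈ 90.8 mm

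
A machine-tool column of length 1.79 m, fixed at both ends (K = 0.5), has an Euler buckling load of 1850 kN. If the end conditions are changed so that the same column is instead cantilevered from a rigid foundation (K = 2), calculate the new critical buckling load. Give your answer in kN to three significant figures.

P_cr ≈ 116 kN

P_cr ∝ 1/K², so P_cr,new = P_cr,old × (K_old/K_new)² = 1850 × (0.5/2)²
= 1850 × 0.06250 = 116 kN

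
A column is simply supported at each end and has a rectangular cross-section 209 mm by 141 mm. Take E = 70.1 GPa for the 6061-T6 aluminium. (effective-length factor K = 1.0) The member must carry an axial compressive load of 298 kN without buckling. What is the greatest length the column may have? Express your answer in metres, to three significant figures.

Buckling occurs about the weak axis: I_min = h·b³/12 with b = 141 mm (the shorter side).
I_min = 209×141³/12 = 4.882×10^7 mm⁴
I = 4.882×10^-5 m⁴
At the buckling limit P_cr = P = 2.980×10^5 N
From P_cr = π²EI/(K·L)²:  L = (1/K)·√(π²EI/P_cr) = (1/1)·√(π²×7.01×10^10×4.882×10^-5/2.980×10^5)
L = 10.6 m

L_max ≈ 10.6 m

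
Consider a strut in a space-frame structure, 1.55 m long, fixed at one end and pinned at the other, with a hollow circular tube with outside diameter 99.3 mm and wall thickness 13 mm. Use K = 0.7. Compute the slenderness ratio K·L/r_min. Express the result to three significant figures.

Inner diameter d_i = 99.3 − 2×13 = 73.30 mm
I = π(d_o⁴ − d_i⁴)/64 = π(99.3⁴ − 73.30⁴)/64 = 3.356×10^6 mm⁴
A = 3.525×10^3 mm²;  r_min = √(I/A) = √(3.356×10^6/3.525×10^3) = 30.86 mm
L_e = K·L = 0.7 × 1.55 m = 1.085 m = 1085.0 mm
λ = L_e / r_min = 1085.0 / 30.86 = 35.2

λ ≈ 35.2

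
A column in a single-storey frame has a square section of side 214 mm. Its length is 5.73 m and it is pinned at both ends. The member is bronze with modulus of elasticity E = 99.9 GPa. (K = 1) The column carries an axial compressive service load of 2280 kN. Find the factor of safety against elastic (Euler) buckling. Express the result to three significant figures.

I = a⁴/12 = 214⁴/12 = 1.748×10^8 mm⁴
I = 1.748×10^8 mm⁴ = 1.748×10^-4 m⁴
Effective length L_e = K·L = 1 × 5.73 = 5.730 m
P_cr = π²EI / L_e² = π² × 99.9×10⁹ × 1.748×10^-4 / 5.730² = 5.248×10^6 N
Factor of safety n = P_cr / P = 5248.4 / 2280 = 2.30

n ≈ 2.30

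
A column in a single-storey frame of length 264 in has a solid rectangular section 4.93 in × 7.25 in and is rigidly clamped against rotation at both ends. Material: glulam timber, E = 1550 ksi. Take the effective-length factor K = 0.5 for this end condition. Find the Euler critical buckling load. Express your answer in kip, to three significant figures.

Buckling occurs about the weak axis: I_min = h·b³/12 with b = 4.93 in (the shorter side).
I_min = 7.25×4.93³/12 = 72.39 in⁴
Effective length L_e = K·L = 0.5 × 264 = 132.0 in
P_cr = π²EI / L_e² = π² × 1550×10³ × 72.39 / 132.0² = 6.356×10^4 lb

P_cr ≈ 63.6 kip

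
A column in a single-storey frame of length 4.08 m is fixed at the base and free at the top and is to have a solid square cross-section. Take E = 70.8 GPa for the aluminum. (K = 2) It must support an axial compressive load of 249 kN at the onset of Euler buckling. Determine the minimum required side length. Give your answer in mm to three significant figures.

a ≈ 130 mm

L_e = K·L = 2 × 4.08 = 8.160 m
Required I = P_cr·L_e²/(π²E) = 2.490×10^5 × 8.160² / (π² × 7.08×10^10) = 2.373×10^-5 m⁴
I_req = 2.373×10^7 mm⁴
Solid square: I = a⁴/12  ⇒  a = (12I)^(1/4) = (12×2.373×10^7)^(1/4) = 130 mm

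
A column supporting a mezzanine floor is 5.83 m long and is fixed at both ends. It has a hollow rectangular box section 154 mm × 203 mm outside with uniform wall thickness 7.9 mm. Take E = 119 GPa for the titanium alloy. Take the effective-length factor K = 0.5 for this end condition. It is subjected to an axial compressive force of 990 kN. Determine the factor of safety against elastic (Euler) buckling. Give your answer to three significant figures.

n ≈ 2.88

Inner dimensions: h_i = 203 − 2×7.9 = 187.2 mm, b_i = 154 − 2×7.9 = 138.2 mm
Weak-axis I_min = (h_o·b_o³ − h_i·b_i³)/12 with b_o = 154, b_i = 138.2 mm (shorter outer/inner sides).
I_min = (203×154³ − 187.2×138.2³)/12 = 2.061×10^7 mm⁴
I = 2.061×10^7 mm⁴ = 2.061×10^-5 m⁴
Effective length L_e = K·L = 0.5 × 5.83 = 2.915 m
P_cr = π²EI / L_e² = π² × 119×10⁹ × 2.061×10^-5 / 2.915² = 2.848×10^6 N
Factor of safety n = P_cr / P = 2848.4 / 990 = 2.88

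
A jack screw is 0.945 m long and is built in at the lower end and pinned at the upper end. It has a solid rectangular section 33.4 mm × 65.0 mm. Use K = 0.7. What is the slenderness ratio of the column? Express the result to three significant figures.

λ ≈ 68.6

Buckling occurs about the weak axis: I_min = h·b³/12 with b = 33.4 mm (the shorter side).
I_min = 65.0×33.4³/12 = 2.018×10^5 mm⁴
A = 2.171×10^3 mm²;  r_min = √(I/A) = √(2.018×10^5/2.171×10^3) = 9.642 mm
L_e = K·L = 0.7 × 0.945 m = 0.6615 m = 661.50 mm
λ = L_e / r_min = 661.50 / 9.642 = 68.6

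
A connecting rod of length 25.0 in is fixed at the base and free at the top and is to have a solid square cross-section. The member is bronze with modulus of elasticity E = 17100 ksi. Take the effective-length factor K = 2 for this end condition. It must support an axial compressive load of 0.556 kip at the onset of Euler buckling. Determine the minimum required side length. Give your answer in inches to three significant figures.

a ≈ 0.561 in

L_e = K·L = 2 × 25.0 = 50.00 in
Required I = P_cr·L_e²/(π²E) = 556.0 × 50.00² / (π² × 1.71×10^7) = 8.236×10^-3 in⁴
Solid square: I = a⁴/12  ⇒  a = (12I)^(1/4) = (12×8.236×10^-3)^(1/4) = 0.561 in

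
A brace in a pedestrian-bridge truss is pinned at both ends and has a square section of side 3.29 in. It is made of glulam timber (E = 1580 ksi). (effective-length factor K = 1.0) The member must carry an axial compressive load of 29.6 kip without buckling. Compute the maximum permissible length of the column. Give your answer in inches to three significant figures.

I = a⁴/12 = 3.29⁴/12 = 9.763 in⁴
At the buckling limit P_cr = P = 2.960×10^4 lb
From P_cr = π²EI/(K·L)²:  L = (1/K)·√(π²EI/P_cr) = (1/1)·√(π²×1.58×10^6×9.763/2.960×10^4)
L = 71.7 in

L_max ≈ 71.7 in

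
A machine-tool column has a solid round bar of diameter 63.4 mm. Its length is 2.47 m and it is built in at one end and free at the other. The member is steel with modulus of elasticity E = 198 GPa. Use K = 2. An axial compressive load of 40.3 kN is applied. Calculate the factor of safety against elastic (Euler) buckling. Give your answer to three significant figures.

n ≈ 1.58

I = πd⁴/64 = π×63.4⁴/64 = 7.931×10^5 mm⁴
I = 7.931×10^5 mm⁴ = 7.931×10^-7 m⁴
Effective length L_e = K·L = 2 × 2.47 = 4.940 m
P_cr = π²EI / L_e² = π² × 198×10⁹ × 7.931×10^-7 / 4.940² = 6.351×10^4 N
Factor of safety n = P_cr / P = 63.509 / 40.3 = 1.58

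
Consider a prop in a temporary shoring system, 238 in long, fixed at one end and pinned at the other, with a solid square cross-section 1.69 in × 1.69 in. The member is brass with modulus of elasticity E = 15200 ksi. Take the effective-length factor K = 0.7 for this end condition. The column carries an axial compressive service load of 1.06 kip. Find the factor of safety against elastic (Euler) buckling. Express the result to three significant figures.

n ≈ 3.47

I = a⁴/12 = 1.69⁴/12 = 0.6798 in⁴
Effective length L_e = K·L = 0.7 × 238 = 166.6 in
P_cr = π²EI / L_e² = π² × 15200×10³ × 0.6798 / 166.6² = 3.674×10^3 lb
Factor of safety n = P_cr / P = 3.6742 / 1.06 = 3.47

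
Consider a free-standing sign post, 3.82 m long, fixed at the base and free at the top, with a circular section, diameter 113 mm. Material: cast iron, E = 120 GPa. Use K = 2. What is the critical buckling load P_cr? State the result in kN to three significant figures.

I = πd⁴/64 = π×113⁴/64 = 8.004×10^6 mm⁴
I = 8.004×10^6 mm⁴ = 8.004×10^-6 m⁴
Effective length L_e = K·L = 2 × 3.82 = 7.640 m
P_cr = π²EI / L_e² = π² × 120×10⁹ × 8.004×10^-6 / 7.640² = 1.624×10^5 N

P_cr ≈ 162 kN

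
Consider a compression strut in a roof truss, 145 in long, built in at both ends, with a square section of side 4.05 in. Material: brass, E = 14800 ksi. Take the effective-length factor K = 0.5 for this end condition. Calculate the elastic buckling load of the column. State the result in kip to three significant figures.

I = a⁴/12 = 4.05⁴/12 = 22.42 in⁴
Effective length L_e = K·L = 0.5 × 145 = 72.50 in
P_cr = π²EI / L_e² = π² × 14800×10³ × 22.42 / 72.50² = 6.231×10^5 lb

P_cr ≈ 623 kip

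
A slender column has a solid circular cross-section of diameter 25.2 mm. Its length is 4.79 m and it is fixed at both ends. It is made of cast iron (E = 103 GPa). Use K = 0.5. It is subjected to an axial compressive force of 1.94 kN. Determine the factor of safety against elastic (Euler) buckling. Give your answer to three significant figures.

n ≈ 1.81

I = πd⁴/64 = π×25.2⁴/64 = 1.980×10^4 mm⁴
I = 1.980×10^4 mm⁴ = 1.980×10^-8 m⁴
Effective length L_e = K·L = 0.5 × 4.79 = 2.395 m
P_cr = π²EI / L_e² = π² × 103×10⁹ × 1.980×10^-8 / 2.395² = 3.508×10^3 N
Factor of safety n = P_cr / P = 3.5083 / 1.94 = 1.81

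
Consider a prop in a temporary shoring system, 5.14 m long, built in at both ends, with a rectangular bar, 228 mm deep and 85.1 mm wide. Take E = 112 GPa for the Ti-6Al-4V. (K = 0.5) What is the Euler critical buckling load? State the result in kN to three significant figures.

Buckling occurs about the weak axis: I_min = h·b³/12 with b = 85.1 mm (the shorter side).
I_min = 228×85.1³/12 = 1.171×10^7 mm⁴
I = 1.171×10^7 mm⁴ = 1.171×10^-5 m⁴
Effective length L_e = K·L = 0.5 × 5.14 = 2.570 m
P_cr = π²EI / L_e² = π² × 112×10⁹ × 1.171×10^-5 / 2.570² = 1.960×10^6 N

P_cr ≈ 1960 kN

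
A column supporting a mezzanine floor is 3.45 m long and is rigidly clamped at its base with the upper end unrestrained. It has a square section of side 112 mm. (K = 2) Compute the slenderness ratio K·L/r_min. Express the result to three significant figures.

λ ≈ 213

I = a⁴/12 = 112⁴/12 = 1.311×10^7 mm⁴
A = 1.254×10^4 mm²;  r_min = √(I/A) = √(1.311×10^7/1.254×10^4) = 32.33 mm
L_e = K·L = 2 × 3.45 m = 6.900 m = 6900.0 mm
λ = L_e / r_min = 6900.0 / 32.33 = 213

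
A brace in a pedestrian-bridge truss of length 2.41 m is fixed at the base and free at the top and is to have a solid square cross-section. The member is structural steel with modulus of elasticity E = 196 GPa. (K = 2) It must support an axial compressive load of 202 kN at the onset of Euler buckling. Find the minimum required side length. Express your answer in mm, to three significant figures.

L_e = K·L = 2 × 2.41 = 4.820 m
Required I = P_cr·L_e²/(π²E) = 2.020×10^5 × 4.820² / (π² × 1.96×10^11) = 2.426×10^-6 m⁴
I_req = 2.426×10^6 mm⁴
Solid square: I = a⁴/12  ⇒  a = (12I)^(1/4) = (12×2.426×10^6)^(1/4) = 73.5 mm

a ≈ 73.5 mm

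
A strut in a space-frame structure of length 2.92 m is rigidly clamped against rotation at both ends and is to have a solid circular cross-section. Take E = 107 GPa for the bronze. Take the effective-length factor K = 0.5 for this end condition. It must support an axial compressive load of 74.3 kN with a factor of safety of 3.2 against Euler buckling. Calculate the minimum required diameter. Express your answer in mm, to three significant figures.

Required P_cr = n·P = 3.2 × 74.3 = 237.8 kN
L_e = K·L = 0.5 × 2.92 = 1.460 m
Required I = P_cr·L_e²/(π²E) = 2.378×10^5 × 1.460² / (π² × 1.07×10^11) = 4.799×10^-7 m⁴
I_req = 4.799×10^5 mm⁴
Solid circle: I = πd⁴/64  ⇒  d = (64I/π)^(1/4) = (64×4.799×10^5/π)^(1/4) = 55.9 mm

d ≈ 55.9 mm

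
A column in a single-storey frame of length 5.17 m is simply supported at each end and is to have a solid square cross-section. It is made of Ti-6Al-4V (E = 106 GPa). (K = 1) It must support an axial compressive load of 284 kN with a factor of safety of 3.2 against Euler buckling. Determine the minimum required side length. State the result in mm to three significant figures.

a ≈ 129 mm

Required P_cr = n·P = 3.2 × 284 = 908.8 kN
L_e = K·L = 1 × 5.17 = 5.170 m
Required I = P_cr·L_e²/(π²E) = 9.088×10^5 × 5.170² / (π² × 1.06×10^11) = 2.322×10^-5 m⁴
I_req = 2.322×10^7 mm⁴
Solid square: I = a⁴/12  ⇒  a = (12I)^(1/4) = (12×2.322×10^7)^(1/4) = 129 mm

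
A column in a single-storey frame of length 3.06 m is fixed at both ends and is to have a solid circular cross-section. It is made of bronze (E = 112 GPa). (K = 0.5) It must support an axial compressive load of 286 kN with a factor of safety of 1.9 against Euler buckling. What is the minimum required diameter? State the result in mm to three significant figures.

Required P_cr = n·P = 1.9 × 286 = 543.4 kN
L_e = K·L = 0.5 × 3.06 = 1.530 m
Required I = P_cr·L_e²/(π²E) = 5.434×10^5 × 1.530² / (π² × 1.12×10^11) = 1.151×10^-6 m⁴
I_req = 1.151×10^6 mm⁴
Solid circle: I = πd⁴/64  ⇒  d = (64I/π)^(1/4) = (64×1.151×10^6/π)^(1/4) = 69.6 mm

d ≈ 69.6 mm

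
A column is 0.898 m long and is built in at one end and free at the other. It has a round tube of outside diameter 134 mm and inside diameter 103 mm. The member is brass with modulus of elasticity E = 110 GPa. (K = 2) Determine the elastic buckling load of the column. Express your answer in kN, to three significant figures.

d_o = 134 mm, d_i = 103 mm
I = π(d_o⁴ − d_i⁴)/64 = π(134⁴ − 103.0⁴)/64 = 1.030×10^7 mm⁴
I = 1.030×10^7 mm⁴ = 1.030×10^-5 m⁴
Effective length L_e = K·L = 2 × 0.898 = 1.796 m
P_cr = π²EI / L_e² = π² × 110×10⁹ × 1.030×10^-5 / 1.796² = 3.467×10^6 N

P_cr ≈ 3470 kN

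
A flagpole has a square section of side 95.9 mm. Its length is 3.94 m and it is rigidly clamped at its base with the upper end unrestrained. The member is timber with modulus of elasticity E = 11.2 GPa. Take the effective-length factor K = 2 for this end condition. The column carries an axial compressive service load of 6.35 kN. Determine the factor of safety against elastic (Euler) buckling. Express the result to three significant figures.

I = a⁴/12 = 95.9⁴/12 = 7.048×10^6 mm⁴
I = 7.048×10^6 mm⁴ = 7.048×10^-6 m⁴
Effective length L_e = K·L = 2 × 3.94 = 7.880 m
P_cr = π²EI / L_e² = π² × 11.2×10⁹ × 7.048×10^-6 / 7.880² = 1.255×10^4 N
Factor of safety n = P_cr / P = 12.548 / 6.35 = 1.98

n ≈ 1.98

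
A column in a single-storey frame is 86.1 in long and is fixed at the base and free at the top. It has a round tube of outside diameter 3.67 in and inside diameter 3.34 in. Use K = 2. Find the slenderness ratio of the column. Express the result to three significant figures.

λ ≈ 139

d_o = 3.67 in, d_i = 3.34 in
I = π(d_o⁴ − d_i⁴)/64 = π(3.67⁴ − 3.340⁴)/64 = 2.796 in⁴
A = 1.817 in²;  r_min = √(I/A) = √(2.796/1.817) = 1.241 in
L_e = K·L = 2 × 86.1 = 172.2 in
λ = L_e / r_min = 172.20 / 1.241 = 139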